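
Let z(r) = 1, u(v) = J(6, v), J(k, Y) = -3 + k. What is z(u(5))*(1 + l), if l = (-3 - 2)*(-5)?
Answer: 26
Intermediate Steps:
u(v) = 3 (u(v) = -3 + 6 = 3)
l = 25 (l = -5*(-5) = 25)
z(u(5))*(1 + l) = 1*(1 + 25) = 1*26 = 26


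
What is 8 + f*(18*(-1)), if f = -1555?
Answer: 27998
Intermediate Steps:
8 + f*(18*(-1)) = 8 - 27990*(-1) = 8 - 1555*(-18) = 8 + 27990 = 27998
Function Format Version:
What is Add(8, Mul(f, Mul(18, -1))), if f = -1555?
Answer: 27998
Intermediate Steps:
Add(8, Mul(f, Mul(18, -1))) = Add(8, Mul(-1555, Mul(18, -1))) = Add(8, Mul(-1555, -18)) = Add(8, 27990) = 27998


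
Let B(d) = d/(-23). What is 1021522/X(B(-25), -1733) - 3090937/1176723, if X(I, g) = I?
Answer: 27647036671913/29418075 ≈ 9.3980e+5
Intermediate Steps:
B(d) = -d/23 (B(d) = d*(-1/23) = -d/23)
1021522/X(B(-25), -1733) - 3090937/1176723 = 1021522/((-1/23*(-25))) - 3090937/1176723 = 1021522/(25/23) - 3090937*1/1176723 = 1021522*(23/25) - 3090937/1176723 = 23495006/25 - 3090937/1176723 = 27647036671913/29418075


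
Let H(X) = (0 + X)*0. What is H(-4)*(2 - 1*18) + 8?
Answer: 8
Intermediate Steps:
H(X) = 0 (H(X) = X*0 = 0)
H(-4)*(2 - 1*18) + 8 = 0*(2 - 1*18) + 8 = 0*(2 - 18) + 8 = 0*(-16) + 8 = 0 + 8 = 8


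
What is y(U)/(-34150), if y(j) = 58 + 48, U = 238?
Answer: -53/17075 ≈ -0.0031040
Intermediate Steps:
y(j) = 106
y(U)/(-34150) = 106/(-34150) = 106*(-1/34150) = -53/17075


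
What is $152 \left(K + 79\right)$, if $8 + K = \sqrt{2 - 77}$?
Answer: $10792 + 760 i \sqrt{3} \approx 10792.0 + 1316.4 i$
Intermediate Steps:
$K = -8 + 5 i \sqrt{3}$ ($K = -8 + \sqrt{2 - 77} = -8 + \sqrt{-75} = -8 + 5 i \sqrt{3} \approx -8.0 + 8.6602 i$)
$152 \left(K + 79\right) = 152 \left(\left(-8 + 5 i \sqrt{3}\right) + 79\right) = 152 \left(71 + 5 i \sqrt{3}\right) = 10792 + 760 i \sqrt{3}$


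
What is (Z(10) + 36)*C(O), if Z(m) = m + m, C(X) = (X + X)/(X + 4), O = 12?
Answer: 84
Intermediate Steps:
C(X) = 2*X/(4 + X) (C(X) = (2*X)/(4 + X) = 2*X/(4 + X))
Z(m) = 2*m
(Z(10) + 36)*C(O) = (2*10 + 36)*(2*12/(4 + 12)) = (20 + 36)*(2*12/16) = 56*(2*12*(1/16)) = 56*(3/2) = 84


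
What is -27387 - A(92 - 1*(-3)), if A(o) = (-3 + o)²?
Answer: -35851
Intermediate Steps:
-27387 - A(92 - 1*(-3)) = -27387 - (-3 + (92 - 1*(-3)))² = -27387 - (-3 + (92 + 3))² = -27387 - (-3 + 95)² = -27387 - 1*92² = -27387 - 1*8464 = -27387 - 8464 = -35851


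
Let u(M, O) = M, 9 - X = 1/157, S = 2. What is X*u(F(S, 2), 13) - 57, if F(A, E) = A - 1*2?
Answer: -57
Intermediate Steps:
F(A, E) = -2 + A (F(A, E) = A - 2 = -2 + A)
X = 1412/157 (X = 9 - 1/157 = 1412/157 ≈ 8.9936)
X*u(F(S, 2), 13) - 57 = 1412*(-2 + 2)/157 - 57 = (1412/157)*0 - 57 = 0 - 57 = -57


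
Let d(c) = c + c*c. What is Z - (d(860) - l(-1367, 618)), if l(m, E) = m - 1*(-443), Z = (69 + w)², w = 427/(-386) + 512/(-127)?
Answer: -1771860753482207/2403156484 ≈ -7.3731e+5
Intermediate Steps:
w = -251861/49022 (w = 427*(-1/386) + 512*(-1/127) = -427/386 - 512/127 = -251861/49022 ≈ -5.1377)
d(c) = c + c²
Z = 9801013251649/2403156484 (Z = (69 - 251861/49022)² = (3130657/49022)² = 9801013251649/2403156484 ≈ 4078.4)
l(m, E) = 443 + m (l(m, E) = m + 443 = 443 + m)
Z - (d(860) - l(-1367, 618)) = 9801013251649/2403156484 - (860*(1 + 860) - (443 - 1367)) = 9801013251649/2403156484 - (860*861 - 1*(-924)) = 9801013251649/2403156484 - (740460 + 924) = 9801013251649/2403156484 - 1*741384 = 9801013251649/2403156484 - 741384 = -1771860753482207/2403156484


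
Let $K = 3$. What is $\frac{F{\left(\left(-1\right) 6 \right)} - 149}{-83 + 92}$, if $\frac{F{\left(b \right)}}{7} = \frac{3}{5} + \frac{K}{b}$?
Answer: $- \frac{1483}{90} \approx -16.478$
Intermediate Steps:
$F{\left(b \right)} = \frac{21}{5} + \frac{21}{b}$ ($F{\left(b \right)} = 7 \left(\frac{3}{5} + \frac{3}{b}\right) = \frac{21}{5} + \frac{21}{b}$)
$\frac{F{\left(\left(-1\right) 6 \right)} - 149}{-83 + 92} = \frac{\left(\frac{21}{5} + \frac{21}{\left(-1\right) 6}\right) - 149}{-83 + 92} = \frac{\left(\frac{21}{5} + \frac{21}{-6}\right) - 149}{9} = \left(\left(\frac{21}{5} + 21 \left(- \frac{1}{6}\right)\right) - 149\right) \frac{1}{9} = \left(\left(\frac{21}{5} - \frac{7}{2}\right) - 149\right) \frac{1}{9} = \left(\frac{7}{10} - 149\right) \frac{1}{9} = \left(- \frac{1483}{10}\right) \frac{1}{9} = - \frac{1483}{90}$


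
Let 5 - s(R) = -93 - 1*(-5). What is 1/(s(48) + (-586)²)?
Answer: 1/343489 ≈ 2.9113e-6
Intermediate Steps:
s(R) = 93 (s(R) = 5 - (-93 - 1*(-5)) = 5 - (-93 + 5) = 5 - 1*(-88) = 5 + 88 = 93)
1/(s(48) + (-586)²) = 1/(93 + (-586)²) = 1/(93 + 343396) = 1/343489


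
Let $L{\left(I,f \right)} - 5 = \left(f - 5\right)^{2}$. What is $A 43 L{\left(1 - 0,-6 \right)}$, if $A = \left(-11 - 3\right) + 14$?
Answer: $0$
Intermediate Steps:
$A = 0$ ($A = -14 + 14 = 0$)
$L{\left(I,f \right)} = 5 + \left(-5 + f\right)^{2}$ ($L{\left(I,f \right)} = 5 + \left(f - 5\right)^{2} = 5 + \left(-5 + f\right)^{2}$)
$A 43 L{\left(1 - 0,-6 \right)} = 0 \cdot 43 \left(5 + \left(-5 - 6\right)^{2}\right) = 0 \left(5 + \left(-11\right)^{2}\right) = 0 \left(5 + 121\right) = 0 \cdot 126 = 0$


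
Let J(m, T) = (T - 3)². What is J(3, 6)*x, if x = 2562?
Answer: 23058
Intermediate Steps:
J(m, T) = (-3 + T)²
J(3, 6)*x = (-3 + 6)²*2562 = 3²*2562 = 9*2562 = 23058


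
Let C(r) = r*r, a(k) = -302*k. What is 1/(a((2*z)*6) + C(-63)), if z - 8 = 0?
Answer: -1/25023 ≈ -3.9963e-5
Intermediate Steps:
z = 8 (z = 8 + 0 = 8)
C(r) = r²
1/(a((2*z)*6) + C(-63)) = 1/(-302*2*8*6 + (-63)²) = 1/(-4832*6 + 3969) = 1/(-302*96 + 3969) = 1/(-28992 + 3969) = 1/(-25023) = -1/25023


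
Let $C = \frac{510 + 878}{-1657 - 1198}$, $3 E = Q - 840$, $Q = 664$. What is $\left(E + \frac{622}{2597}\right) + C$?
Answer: $- \frac{1310427038}{22243305} \approx -58.913$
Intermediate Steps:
$E = - \frac{176}{3}$ ($E = \frac{664 - 840}{3} = \frac{1}{3} \left(-176\right) = - \frac{176}{3} \approx -58.667$)
$C = - \frac{1388}{2855}$ ($C = \frac{1388}{-2855} = 1388 \left(- \frac{1}{2855}\right) = - \frac{1388}{2855} \approx -0.48616$)
$\left(E + \frac{622}{2597}\right) + C = \left(- \frac{176}{3} + \frac{622}{2597}\right) - \frac{1388}{2855} = - \frac{455206}{7791} - \frac{1388}{2855} = - \frac{1310427038}{22243305}$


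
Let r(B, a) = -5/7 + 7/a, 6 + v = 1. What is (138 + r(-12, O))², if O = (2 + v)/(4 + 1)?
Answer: 6959044/441 ≈ 15780.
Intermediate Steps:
v = -5 (v = -6 + 1 = -5)
O = -⅗ (O = (2 - 5)/(4 + 1) = -3/5 = -3*⅕ = -⅗ ≈ -0.60000)
r(B, a) = -5/7 + 7/a (r(B, a) = -5*⅐ + 7/a = -5/7 + 7/a)
(138 + r(-12, O))² = (138 + (-5/7 + 7/(-⅗)))² = (138 + (-5/7 + 7*(-5/3)))² = (138 + (-5/7 - 35/3))² = (138 - 260/21)² = (2638/21)² = 6959044/441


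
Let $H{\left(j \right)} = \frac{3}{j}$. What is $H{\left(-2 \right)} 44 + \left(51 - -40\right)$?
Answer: $25$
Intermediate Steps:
$H{\left(-2 \right)} 44 + \left(51 - -40\right) = \frac{3}{-2} \cdot 44 + \left(51 - -40\right) = 3 \left(- \frac{1}{2}\right) 44 + \left(51 + 40\right) = \left(- \frac{3}{2}\right) 44 + 91 = -66 + 91 = 25$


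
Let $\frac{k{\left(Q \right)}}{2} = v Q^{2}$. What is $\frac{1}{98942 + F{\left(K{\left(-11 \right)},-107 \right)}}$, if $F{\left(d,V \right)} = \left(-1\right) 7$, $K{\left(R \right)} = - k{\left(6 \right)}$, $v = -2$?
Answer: $\frac{1}{98935} \approx 1.0108 \cdot 10^{-5}$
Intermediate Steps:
$k{\left(Q \right)} = - 4 Q^{2}$ ($k{\left(Q \right)} = 2 \left(- 2 Q^{2}\right) = - 4 Q^{2}$)
$K{\left(R \right)} = 144$ ($K{\left(R \right)} = - \left(-4\right) 6^{2} = - \left(-4\right) 36 = \left(-1\right) \left(-144\right) = 144$)
$F{\left(d,V \right)} = -7$
$\frac{1}{98942 + F{\left(K{\left(-11 \right)},-107 \right)}} = \frac{1}{98942 - 7} = \frac{1}{98935}$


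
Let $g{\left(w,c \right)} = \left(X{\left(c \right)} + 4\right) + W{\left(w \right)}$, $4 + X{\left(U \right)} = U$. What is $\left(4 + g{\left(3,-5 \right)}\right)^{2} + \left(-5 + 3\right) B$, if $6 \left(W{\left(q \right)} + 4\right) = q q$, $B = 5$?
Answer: $\frac{9}{4} \approx 2.25$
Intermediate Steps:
$W{\left(q \right)} = -4 + \frac{q^{2}}{6}$ ($W{\left(q \right)} = -4 + \frac{q q}{6} = -4 + \frac{q^{2}}{6}$)
$X{\left(U \right)} = -4 + U$
$g{\left(w,c \right)} = -4 + c + \frac{w^{2}}{6}$ ($g{\left(w,c \right)} = \left(\left(-4 + c\right) + 4\right) + \left(-4 + \frac{w^{2}}{6}\right) = c + \left(-4 + \frac{w^{2}}{6}\right) = -4 + c + \frac{w^{2}}{6}$)
$\left(4 + g{\left(3,-5 \right)}\right)^{2} + \left(-5 + 3\right) B = \left(4 - \left(9 - \frac{3}{2}\right)\right)^{2} + \left(-5 + 3\right) 5 = \left(4 - \frac{15}{2}\right)^{2} - 10 = \left(- \frac{7}{2}\right)^{2} - 10 = \frac{49}{4} - 10 = \frac{9}{4}$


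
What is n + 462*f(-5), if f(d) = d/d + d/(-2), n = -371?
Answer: 1246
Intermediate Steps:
f(d) = 1 - d/2 (f(d) = 1 + d*(-½) = 1 - d/2)
n + 462*f(-5) = -371 + 462*(1 - ½*(-5)) = -371 + 462*(1 + 5/2) = -371 + 462*(7/2) = -371 + 1617 = 1246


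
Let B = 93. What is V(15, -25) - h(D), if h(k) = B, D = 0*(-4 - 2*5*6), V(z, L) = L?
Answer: -118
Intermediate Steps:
D = 0 (D = 0*(-4 - 10*6) = 0*(-4 - 60) = 0*(-64) = 0)
h(k) = 93
V(15, -25) - h(D) = -25 - 1*93 = -25 - 93 = -118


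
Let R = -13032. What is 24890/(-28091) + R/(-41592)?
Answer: -27880957/48681703 ≈ -0.57272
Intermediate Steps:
24890/(-28091) + R/(-41592) = 24890/(-28091) - 13032/(-41592) = 24890*(-1/28091) - 13032*(-1/41592) = -24890/28091 + 543/1733 = -27880957/48681703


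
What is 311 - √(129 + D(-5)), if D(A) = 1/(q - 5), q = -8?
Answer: 311 - 2*√5447/13 ≈ 299.65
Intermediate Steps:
D(A) = -1/13 (D(A) = 1/(-8 - 5) = 1/(-13) = -1/13)
311 - √(129 + D(-5)) = 311 - √(129 - 1/13) = 311 - √(1676/13) = 311 - 2*√5447/13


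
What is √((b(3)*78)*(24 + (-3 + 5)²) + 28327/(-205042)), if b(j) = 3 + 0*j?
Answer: 13*√1629910229426/205042 ≈ 80.944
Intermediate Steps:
b(j) = 3 (b(j) = 3 + 0 = 3)
√((b(3)*78)*(24 + (-3 + 5)²) + 28327/(-205042)) = √((3*78)*(24 + (-3 + 5)²) + 28327/(-205042)) = √(234*(24 + 2²) + 28327*(-1/205042)) = √(234*(24 + 4) - 28327/205042) = √(234*28 - 28327/205042) = √(6552 - 28327/205042) = √(1343406857/205042) = 13*√1629910229426/205042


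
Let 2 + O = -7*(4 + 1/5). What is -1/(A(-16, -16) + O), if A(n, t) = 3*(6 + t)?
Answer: 5/307 ≈ 0.016287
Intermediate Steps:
O = -157/5 (O = -2 - 7*(4 + 1/5) = -2 - 7*21/5 = -2 - 147/5 = -157/5 ≈ -31.400)
A(n, t) = 18 + 3*t
-1/(A(-16, -16) + O) = -1/((18 + 3*(-16)) - 157/5) = -1/((18 - 48) - 157/5) = -1/(-30 - 157/5) = -1/(-307/5) = -5/307*(-1) = 5/307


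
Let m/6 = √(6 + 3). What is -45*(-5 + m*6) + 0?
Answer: -4635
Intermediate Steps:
m = 18 (m = 6*√(6 + 3) = 6*√9 = 6*3 = 18)
-45*(-5 + m*6) + 0 = -45*(-5 + 18*6) + 0 = -45*(-5 + 108) + 0 = -45*103 + 0 = -4635 + 0 = -4635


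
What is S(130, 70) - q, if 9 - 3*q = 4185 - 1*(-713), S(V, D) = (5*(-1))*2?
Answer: 4859/3 ≈ 1619.7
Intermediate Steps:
S(V, D) = -10 (S(V, D) = -5*2 = -10)
q = -4889/3 (q = 3 - (4185 - 1*(-713))/3 = 3 - (4185 + 713)/3 = 3 - ⅓*4898 = 3 - 4898/3 = -4889/3 ≈ -1629.7)
S(130, 70) - q = -10 - 1*(-4889/3) = -10 + 4889/3 = 4859/3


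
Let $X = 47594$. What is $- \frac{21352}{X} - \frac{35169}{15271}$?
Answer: $- \frac{999949889}{363403987} \approx -2.7516$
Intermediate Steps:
$- \frac{21352}{X} - \frac{35169}{15271} = - \frac{21352}{47594} - \frac{35169}{15271} = \left(-21352\right) \frac{1}{47594} - \frac{35169}{15271} = - \frac{10676}{23797} - \frac{35169}{15271} = - \frac{999949889}{363403987}$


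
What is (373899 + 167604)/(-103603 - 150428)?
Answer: -180501/84677 ≈ -2.1316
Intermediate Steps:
(373899 + 167604)/(-103603 - 150428) = 541503/(-254031) = 541503*(-1/254031) = -180501/84677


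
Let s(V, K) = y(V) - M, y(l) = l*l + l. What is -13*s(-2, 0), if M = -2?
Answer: -52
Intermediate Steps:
y(l) = l + l² (y(l) = l² + l = l + l²)
s(V, K) = 2 + V*(1 + V) (s(V, K) = V*(1 + V) - 1*(-2) = V*(1 + V) + 2 = 2 + V*(1 + V))
-13*s(-2, 0) = -13*(2 - 2*(1 - 2)) = -13*(2 - 2*(-1)) = -13*(2 + 2) = -13*4 = -52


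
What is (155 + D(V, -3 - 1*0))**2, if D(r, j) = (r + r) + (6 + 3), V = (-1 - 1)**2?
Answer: 29584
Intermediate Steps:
V = 4 (V = (-2)**2 = 4)
D(r, j) = 9 + 2*r (D(r, j) = 2*r + 9 = 9 + 2*r)
(155 + D(V, -3 - 1*0))**2 = (155 + (9 + 2*4))**2 = (155 + (9 + 8))**2 = (155 + 17)**2 = 172**2 = 29584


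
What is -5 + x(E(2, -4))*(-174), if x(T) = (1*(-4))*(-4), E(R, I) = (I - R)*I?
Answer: -2789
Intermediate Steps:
E(R, I) = I*(I - R)
x(T) = 16 (x(T) = -4*(-4) = 16)
-5 + x(E(2, -4))*(-174) = -5 + 16*(-174) = -5 - 2784 = -2789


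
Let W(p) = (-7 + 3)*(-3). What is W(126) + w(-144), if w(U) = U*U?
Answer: 20748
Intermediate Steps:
w(U) = U²
W(p) = 12 (W(p) = -4*(-3) = 12)
W(126) + w(-144) = 12 + (-144)² = 12 + 20736 = 20748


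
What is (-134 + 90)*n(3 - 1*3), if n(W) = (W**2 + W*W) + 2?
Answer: -88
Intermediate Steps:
n(W) = 2 + 2*W**2 (n(W) = (W**2 + W**2) + 2 = 2*W**2 + 2 = 2 + 2*W**2)
(-134 + 90)*n(3 - 1*3) = (-134 + 90)*(2 + 2*(3 - 1*3)**2) = -44*(2 + 2*(3 - 3)**2) = -44*(2 + 2*0**2) = -44*(2 + 2*0) = -44*(2 + 0) = -44*2 = -88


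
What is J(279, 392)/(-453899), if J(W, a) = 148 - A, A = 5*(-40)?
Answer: -348/453899 ≈ -0.00076669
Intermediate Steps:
A = -200
J(W, a) = 348 (J(W, a) = 148 - 1*(-200) = 148 + 200 = 348)
J(279, 392)/(-453899) = 348/(-453899) = 348*(-1/453899) = -348/453899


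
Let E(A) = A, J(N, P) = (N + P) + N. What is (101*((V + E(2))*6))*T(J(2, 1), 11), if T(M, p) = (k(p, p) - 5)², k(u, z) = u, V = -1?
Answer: 21816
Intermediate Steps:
J(N, P) = P + 2*N
T(M, p) = (-5 + p)² (T(M, p) = (p - 5)² = (-5 + p)²)
(101*((V + E(2))*6))*T(J(2, 1), 11) = (101*((-1 + 2)*6))*(-5 + 11)² = (101*(1*6))*6² = (101*6)*36 = 606*36 = 21816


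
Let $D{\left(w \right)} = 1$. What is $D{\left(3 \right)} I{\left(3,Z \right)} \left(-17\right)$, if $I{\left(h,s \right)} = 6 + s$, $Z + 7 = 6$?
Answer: $-85$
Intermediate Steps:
$Z = -1$ ($Z = -7 + 6 = -1$)
$D{\left(3 \right)} I{\left(3,Z \right)} \left(-17\right) = 1 \left(6 - 1\right) \left(-17\right) = 1 \cdot 5 \left(-17\right) = 5 \left(-17\right) = -85$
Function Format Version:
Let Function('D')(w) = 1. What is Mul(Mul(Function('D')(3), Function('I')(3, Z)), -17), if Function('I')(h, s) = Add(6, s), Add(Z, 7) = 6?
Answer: -85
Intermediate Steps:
Z = -1 (Z = Add(-7, 6) = -1)
Mul(Mul(Function('D')(3), Function('I')(3, Z)), -17) = Mul(Mul(1, Add(6, -1)), -17) = Mul(Mul(1, 5), -17) = Mul(5, -17) = -85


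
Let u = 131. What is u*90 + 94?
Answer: 11884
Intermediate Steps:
u*90 + 94 = 131*90 + 94 = 11790 + 94 = 11884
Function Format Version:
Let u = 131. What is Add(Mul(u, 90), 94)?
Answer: 11884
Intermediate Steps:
Add(Mul(u, 90), 94) = Add(Mul(131, 90), 94) = Add(11790, 94) = 11884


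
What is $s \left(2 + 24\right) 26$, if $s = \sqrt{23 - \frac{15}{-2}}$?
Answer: $338 \sqrt{122} \approx 3733.3$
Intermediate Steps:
$s = \frac{\sqrt{122}}{2}$ ($s = \sqrt{23 - - \frac{15}{2}} = \sqrt{23 + \frac{15}{2}} = \sqrt{\frac{61}{2}} = \frac{\sqrt{122}}{2} \approx 5.5227$)
$s \left(2 + 24\right) 26 = \frac{\sqrt{122}}{2} \left(2 + 24\right) 26 = \frac{\sqrt{122}}{2} \cdot 26 \cdot 26 = 13 \sqrt{122} \cdot 26 = 338 \sqrt{122}$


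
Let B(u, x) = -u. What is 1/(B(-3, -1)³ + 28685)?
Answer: 1/28712 ≈ 3.4829e-5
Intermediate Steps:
1/(B(-3, -1)³ + 28685) = 1/((-1*(-3))³ + 28685) = 1/(3³ + 28685) = 1/(27 + 28685) = 1/28712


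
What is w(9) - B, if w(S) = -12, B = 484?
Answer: -496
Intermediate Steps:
w(9) - B = -12 - 1*484 = -12 - 484 = -496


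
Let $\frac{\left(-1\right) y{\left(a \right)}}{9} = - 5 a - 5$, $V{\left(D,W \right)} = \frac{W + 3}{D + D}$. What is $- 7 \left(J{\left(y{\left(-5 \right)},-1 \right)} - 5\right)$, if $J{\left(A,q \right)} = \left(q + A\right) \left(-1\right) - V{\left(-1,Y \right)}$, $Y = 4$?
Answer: $- \frac{2513}{2} \approx -1256.5$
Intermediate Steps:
$V{\left(D,W \right)} = \frac{3 + W}{2 D}$
$y{\left(a \right)} = 45 + 45 a$ ($y{\left(a \right)} = - 9 \left(- 5 a - 5\right) = - 9 \left(-5 - 5 a\right) = 45 + 45 a$)
$J{\left(A,q \right)} = \frac{7}{2} - A - q$ ($J{\left(A,q \right)} = \left(q + A\right) \left(-1\right) - \frac{3 + 4}{2 \left(-1\right)} = \left(A + q\right) \left(-1\right) - \frac{1}{2} \left(-1\right) 7 = \left(- A - q\right) - - \frac{7}{2} = \left(- A - q\right) + \frac{7}{2} = \frac{7}{2} - A - q$)
$- 7 \left(J{\left(y{\left(-5 \right)},-1 \right)} - 5\right) = - 7 \left(\left(\frac{7}{2} - \left(45 + 45 \left(-5\right)\right) - -1\right) - 5\right) = - 7 \left(\left(\frac{7}{2} - \left(45 - 225\right) + 1\right) - 5\right) = - 7 \left(\left(\frac{7}{2} - -180 + 1\right) - 5\right) = - 7 \left(\left(\frac{7}{2} + 180 + 1\right) - 5\right) = - 7 \left(\frac{369}{2} - 5\right) = \left(-7\right) \frac{359}{2} = - \frac{2513}{2}$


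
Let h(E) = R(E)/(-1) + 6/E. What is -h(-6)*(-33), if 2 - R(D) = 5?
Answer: 66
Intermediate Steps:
R(D) = -3 (R(D) = 2 - 1*5 = 2 - 5 = -3)
h(E) = 3 + 6/E (h(E) = -3/(-1) + 6/E = -3*(-1) + 6/E = 3 + 6/E)
-h(-6)*(-33) = -(3 + 6/(-6))*(-33) = -(3 + 6*(-⅙))*(-33) = -(3 - 1)*(-33) = -1*2*(-33) = -2*(-33) = 66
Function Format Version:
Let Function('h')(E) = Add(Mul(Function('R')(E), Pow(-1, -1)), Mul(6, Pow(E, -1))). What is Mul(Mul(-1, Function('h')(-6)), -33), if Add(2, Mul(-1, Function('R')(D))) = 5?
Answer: 66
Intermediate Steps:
Function('R')(D) = -3 (Function('R')(D) = Add(2, Mul(-1, 5)) = Add(2, -5) = -3)
Function('h')(E) = Add(3, Mul(6, Pow(E, -1))) (Function('h')(E) = Add(Mul(-3, Pow(-1, -1)), Mul(6, Pow(E, -1))) = Add(Mul(-3, -1), Mul(6, Pow(E, -1))) = Add(3, Mul(6, Pow(E, -1))))
Mul(Mul(-1, Function('h')(-6)), -33) = Mul(Mul(-1, Add(3, Mul(6, Pow(-6, -1)))), -33) = Mul(Mul(-1, Add(3, Mul(6, Rational(-1, 6)))), -33) = Mul(Mul(-1, Add(3, -1)), -33) = Mul(Mul(-1, 2), -33) = Mul(-2, -33) = 66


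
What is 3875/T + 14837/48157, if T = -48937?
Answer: 539469894/2356659109 ≈ 0.22891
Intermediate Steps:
3875/T + 14837/48157 = 3875/(-48937) + 14837/48157 = 3875*(-1/48937) + 14837*(1/48157) = -3875/48937 + 14837/48157 = 539469894/2356659109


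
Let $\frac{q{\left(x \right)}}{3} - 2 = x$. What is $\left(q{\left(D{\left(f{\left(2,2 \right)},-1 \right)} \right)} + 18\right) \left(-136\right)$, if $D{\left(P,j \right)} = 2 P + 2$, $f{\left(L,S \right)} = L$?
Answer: $-5712$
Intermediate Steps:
$D{\left(P,j \right)} = 2 + 2 P$
$q{\left(x \right)} = 6 + 3 x$
$\left(q{\left(D{\left(f{\left(2,2 \right)},-1 \right)} \right)} + 18\right) \left(-136\right) = \left(\left(6 + 3 \left(2 + 2 \cdot 2\right)\right) + 18\right) \left(-136\right) = \left(\left(6 + 3 \left(2 + 4\right)\right) + 18\right) \left(-136\right) = \left(\left(6 + 3 \cdot 6\right) + 18\right) \left(-136\right) = \left(\left(6 + 18\right) + 18\right) \left(-136\right) = \left(24 + 18\right) \left(-136\right) = 42 \left(-136\right) = -5712$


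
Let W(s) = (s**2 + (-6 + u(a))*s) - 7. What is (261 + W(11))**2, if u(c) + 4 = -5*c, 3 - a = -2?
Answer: 100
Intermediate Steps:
a = 5 (a = 3 - 1*(-2) = 3 + 2 = 5)
u(c) = -4 - 5*c
W(s) = -7 + s**2 - 35*s (W(s) = (s**2 + (-6 + (-4 - 5*5))*s) - 7 = (s**2 + (-6 + (-4 - 25))*s) - 7 = (s**2 + (-6 - 29)*s) - 7 = (s**2 - 35*s) - 7 = -7 + s**2 - 35*s)
(261 + W(11))**2 = (261 + (-7 + 11**2 - 35*11))**2 = (261 + (-7 + 121 - 385))**2 = (261 - 271)**2 = (-10)**2 = 100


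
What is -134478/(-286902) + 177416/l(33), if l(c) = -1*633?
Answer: -941034827/3363129 ≈ -279.81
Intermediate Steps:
l(c) = -633
-134478/(-286902) + 177416/l(33) = -134478/(-286902) + 177416/(-633) = -134478*(-1/286902) + 177416*(-1/633) = 7471/15939 - 177416/633 = -941034827/3363129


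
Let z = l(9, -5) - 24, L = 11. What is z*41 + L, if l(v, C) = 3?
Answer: -850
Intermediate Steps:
z = -21 (z = 3 - 24 = -21)
z*41 + L = -21*41 + 11 = -861 + 11 = -850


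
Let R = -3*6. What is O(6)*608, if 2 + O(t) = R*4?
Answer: -44992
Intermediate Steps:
R = -18
O(t) = -74 (O(t) = -2 - 18*4 = -2 - 72 = -74)
O(6)*608 = -74*608 = -44992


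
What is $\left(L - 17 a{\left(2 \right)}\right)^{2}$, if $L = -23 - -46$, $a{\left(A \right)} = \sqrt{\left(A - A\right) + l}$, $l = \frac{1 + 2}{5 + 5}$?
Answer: $\frac{6157}{10} - \frac{391 \sqrt{30}}{5} \approx 187.38$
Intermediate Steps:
$l = \frac{3}{10} \approx 0.3$
$a{\left(A \right)} = \frac{\sqrt{30}}{10}$ ($a{\left(A \right)} = \sqrt{\left(A - A\right) + \frac{3}{10}} = \sqrt{0 + \frac{3}{10}} = \sqrt{\frac{3}{10}} = \frac{\sqrt{30}}{10}$)
$L = 23$ ($L = -23 + 46 = 23$)
$\left(L - 17 a{\left(2 \right)}\right)^{2} = \left(23 - 17 \frac{\sqrt{30}}{10}\right)^{2} = \left(23 - \frac{17 \sqrt{30}}{10}\right)^{2}$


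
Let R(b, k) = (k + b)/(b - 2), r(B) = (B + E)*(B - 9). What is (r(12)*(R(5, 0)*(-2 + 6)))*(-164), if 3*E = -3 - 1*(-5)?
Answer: -124640/3 ≈ -41547.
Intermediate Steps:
E = ⅔ (E = (-3 - 1*(-5))/3 = (-3 + 5)/3 = (⅓)*2 = ⅔ ≈ 0.66667)
r(B) = (-9 + B)*(⅔ + B) (r(B) = (B + ⅔)*(B - 9) = (⅔ + B)*(-9 + B) = (-9 + B)*(⅔ + B))
R(b, k) = (b + k)/(-2 + b)
(r(12)*(R(5, 0)*(-2 + 6)))*(-164) = ((-6 + 12² - 25/3*12)*(((5 + 0)/(-2 + 5))*(-2 + 6)))*(-164) = ((-6 + 144 - 100)*((5/3)*4))*(-164) = (38*(((⅓)*5)*4))*(-164) = (38*((5/3)*4))*(-164) = (38*(20/3))*(-164) = (760/3)*(-164) = -124640/3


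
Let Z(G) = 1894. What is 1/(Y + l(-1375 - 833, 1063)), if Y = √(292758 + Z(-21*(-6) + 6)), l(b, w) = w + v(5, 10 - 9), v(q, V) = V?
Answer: 14/11019 - √73663/418722 ≈ 0.00062235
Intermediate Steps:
l(b, w) = 1 + w (l(b, w) = w + (10 - 9) = w + 1 = 1 + w)
Y = 2*√73663 (Y = √(292758 + 1894) = √294652 = 2*√73663 ≈ 542.82)
1/(Y + l(-1375 - 833, 1063)) = 1/(2*√73663 + (1 + 1063)) = 1/(2*√73663 + 1064) = 1/(1064 + 2*√73663)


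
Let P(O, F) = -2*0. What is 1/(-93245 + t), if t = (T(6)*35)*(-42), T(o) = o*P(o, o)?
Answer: -1/93245 ≈ -1.0724e-5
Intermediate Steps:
P(O, F) = 0
T(o) = 0 (T(o) = o*0 = 0)
t = 0 (t = (0*35)*(-42) = 0*(-42) = 0)
1/(-93245 + t) = 1/(-93245 + 0) = 1/(-93245) = -1/93245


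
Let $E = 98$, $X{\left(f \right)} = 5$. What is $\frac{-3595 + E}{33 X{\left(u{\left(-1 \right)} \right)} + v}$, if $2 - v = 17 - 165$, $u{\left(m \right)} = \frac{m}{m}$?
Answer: $- \frac{3497}{315} \approx -11.102$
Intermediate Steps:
$u{\left(m \right)} = 1$
$v = 150$ ($v = 2 - \left(17 - 165\right) = 2 - -148 = 2 + 148 = 150$)
$\frac{-3595 + E}{33 X{\left(u{\left(-1 \right)} \right)} + v} = \frac{-3595 + 98}{33 \cdot 5 + 150} = - \frac{3497}{165 + 150} = - \frac{3497}{315}$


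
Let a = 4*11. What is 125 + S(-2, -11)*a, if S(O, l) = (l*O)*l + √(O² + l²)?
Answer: -10523 + 220*√5 ≈ -10031.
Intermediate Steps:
S(O, l) = √(O² + l²) + O*l² (S(O, l) = (O*l)*l + √(O² + l²) = O*l² + √(O² + l²) = √(O² + l²) + O*l²)
a = 44
125 + S(-2, -11)*a = 125 + (√((-2)² + (-11)²) - 2*(-11)²)*44 = 125 + (√(4 + 121) - 2*121)*44 = 125 + (√125 - 242)*44 = 125 + (5*√5 - 242)*44 = 125 + (-242 + 5*√5)*44 = 125 + (-10648 + 220*√5) = -10523 + 220*√5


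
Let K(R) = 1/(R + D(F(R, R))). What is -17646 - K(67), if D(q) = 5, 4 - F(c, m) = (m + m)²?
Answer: -1270513/72 ≈ -17646.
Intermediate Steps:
F(c, m) = 4 - 4*m² (F(c, m) = 4 - (m + m)² = 4 - (2*m)² = 4 - 4*m²)
K(R) = 1/(5 + R) (K(R) = 1/(R + 5) = 1/(5 + R))
-17646 - K(67) = -17646 - 1/(5 + 67) = -17646 - 1/72 = -1270513/72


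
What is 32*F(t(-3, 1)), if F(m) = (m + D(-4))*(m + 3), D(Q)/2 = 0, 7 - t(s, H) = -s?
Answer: 896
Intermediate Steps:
t(s, H) = 7 + s (t(s, H) = 7 - (-1)*s = 7 + s)
D(Q) = 0 (D(Q) = 2*0 = 0)
F(m) = m*(3 + m) (F(m) = (m + 0)*(m + 3) = m*(3 + m))
32*F(t(-3, 1)) = 32*((7 - 3)*(3 + (7 - 3))) = 32*(4*(3 + 4)) = 32*(4*7) = 32*28 = 896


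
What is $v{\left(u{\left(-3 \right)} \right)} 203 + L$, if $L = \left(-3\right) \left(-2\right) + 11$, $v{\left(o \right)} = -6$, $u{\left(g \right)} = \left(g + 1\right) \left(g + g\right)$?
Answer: $-1201$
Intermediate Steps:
$u{\left(g \right)} = 2 g \left(1 + g\right)$ ($u{\left(g \right)} = \left(1 + g\right) 2 g = 2 g \left(1 + g\right)$)
$L = 17$ ($L = 6 + 11 = 17$)
$v{\left(u{\left(-3 \right)} \right)} 203 + L = \left(-6\right) 203 + 17 = -1218 + 17 = -1201$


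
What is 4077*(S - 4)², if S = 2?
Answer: 16308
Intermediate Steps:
4077*(S - 4)² = 4077*(2 - 4)² = 4077*(-2)² = 4077*4 = 16308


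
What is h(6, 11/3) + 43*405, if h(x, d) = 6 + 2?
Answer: 17423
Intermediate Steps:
h(x, d) = 8
h(6, 11/3) + 43*405 = 8 + 43*405 = 8 + 17415 = 17423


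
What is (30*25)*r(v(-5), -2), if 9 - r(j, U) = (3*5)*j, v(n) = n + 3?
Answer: 29250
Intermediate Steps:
v(n) = 3 + n
r(j, U) = 9 - 15*j (r(j, U) = 9 - 3*5*j = 9 - 15*j)
(30*25)*r(v(-5), -2) = (30*25)*(9 - 15*(3 - 5)) = 750*(9 - 15*(-2)) = 750*(9 + 30) = 750*39 = 29250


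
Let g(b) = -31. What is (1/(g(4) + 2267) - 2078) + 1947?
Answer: -292915/2236 ≈ -131.00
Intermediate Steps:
(1/(g(4) + 2267) - 2078) + 1947 = (1/(-31 + 2267) - 2078) + 1947 = (1/2236 - 2078) + 1947 = -4646407/2236 + 1947 = -292915/2236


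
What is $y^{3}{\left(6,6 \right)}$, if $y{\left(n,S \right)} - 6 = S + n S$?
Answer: $110592$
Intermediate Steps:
$y{\left(n,S \right)} = 6 + S + S n$ ($y{\left(n,S \right)} = 6 + \left(S + n S\right) = 6 + \left(S + S n\right) = 6 + S + S n$)
$y^{3}{\left(6,6 \right)} = \left(6 + 6 + 6 \cdot 6\right)^{3} = \left(6 + 6 + 36\right)^{3} = 48^{3} = 110592$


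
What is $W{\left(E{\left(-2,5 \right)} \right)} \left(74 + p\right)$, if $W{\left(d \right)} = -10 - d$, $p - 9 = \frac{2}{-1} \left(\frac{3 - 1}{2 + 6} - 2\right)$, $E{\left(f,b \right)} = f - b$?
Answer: $- \frac{519}{2} \approx -259.5$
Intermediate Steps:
$p = \frac{25}{2}$ ($p = 9 + \frac{2}{-1} \left(\frac{3 - 1}{2 + 6} - 2\right) = 9 + 2 \left(-1\right) \left(\frac{2}{8} - 2\right) = 9 - 2 \left(2 \cdot \frac{1}{8} - 2\right) = 9 - 2 \left(\frac{1}{4} - 2\right) = 9 - - \frac{7}{2} = 9 + \frac{7}{2} = \frac{25}{2} \approx 12.5$)
$W{\left(E{\left(-2,5 \right)} \right)} \left(74 + p\right) = \left(-10 - \left(-2 - 5\right)\right) \left(74 + \frac{25}{2}\right) = \left(-10 - \left(-2 - 5\right)\right) \frac{173}{2} = \left(-10 - -7\right) \frac{173}{2} = \left(-10 + 7\right) \frac{173}{2} = \left(-3\right) \frac{173}{2} = - \frac{519}{2}$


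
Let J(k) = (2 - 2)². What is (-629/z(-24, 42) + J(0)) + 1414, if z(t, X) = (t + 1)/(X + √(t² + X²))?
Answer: 58940/23 + 3774*√65/23 ≈ 3885.5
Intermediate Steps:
J(k) = 0 (J(k) = 0² = 0)
z(t, X) = (1 + t)/(X + √(X² + t²))
(-629/z(-24, 42) + J(0)) + 1414 = (-629*(42 + √(42² + (-24)²))/(1 - 24) + 0) + 1414 = (-(-26418/23 - 629*√(1764 + 576)/23) + 0) + 1414 = (-(-26418/23 - 3774*√65/23) + 0) + 1414 = (-629*(-42/23 - 6*√65/23) + 0) + 1414 = ((26418/23 + 3774*√65/23) + 0) + 1414 = (26418/23 + 3774*√65/23) + 1414 = 58940/23 + 3774*√65/23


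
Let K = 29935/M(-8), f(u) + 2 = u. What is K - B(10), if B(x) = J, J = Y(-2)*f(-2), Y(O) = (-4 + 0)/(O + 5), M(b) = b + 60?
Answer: 88973/156 ≈ 570.34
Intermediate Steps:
f(u) = -2 + u
M(b) = 60 + b
Y(O) = -4/(5 + O)
J = 16/3 (J = (-4/(5 - 2))*(-2 - 2) = -4/3*(-4) = 16/3 ≈ 5.3333)
B(x) = 16/3
K = 29935/52 (K = 29935/(60 - 8) = 29935/52 ≈ 575.67)
K - B(10) = 29935/52 - 1*16/3 = 29935/52 - 16/3 = 88973/156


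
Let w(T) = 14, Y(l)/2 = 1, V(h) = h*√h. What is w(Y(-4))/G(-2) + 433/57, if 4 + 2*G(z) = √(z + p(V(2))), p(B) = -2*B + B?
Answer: 433/57 - 14/(2 - I*√(2 + 2*√2)/2) ≈ 2.2192 - 2.954*I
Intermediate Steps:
V(h) = h^(3/2)
Y(l) = 2 (Y(l) = 2*1 = 2)
p(B) = -B
G(z) = -2 + √(z - 2*√2)/2 (G(z) = -2 + √(z - 2^(3/2))/2 = -2 + √(z - 2*√2)/2)
w(Y(-4))/G(-2) + 433/57 = 14/(-2 + √(-2 - 2*√2)/2) + 433/57 = 433/57 + 14/(-2 + √(-2 - 2*√2)/2)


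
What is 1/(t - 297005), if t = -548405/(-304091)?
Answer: -304091/90315999050 ≈ -3.3670e-6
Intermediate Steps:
t = 548405/304091 (t = -548405*(-1/304091) = 548405/304091 ≈ 1.8034)
1/(t - 297005) = 1/(548405/304091 - 297005) = 1/(-90315999050/304091) = -304091/90315999050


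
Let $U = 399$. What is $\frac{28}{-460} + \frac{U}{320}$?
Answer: $\frac{8729}{7360} \approx 1.186$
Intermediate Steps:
$\frac{28}{-460} + \frac{U}{320} = \frac{28}{-460} + \frac{399}{320} = 28 \left(- \frac{1}{460}\right) + 399 \cdot \frac{1}{320} = - \frac{7}{115} + \frac{399}{320} = \frac{8729}{7360}$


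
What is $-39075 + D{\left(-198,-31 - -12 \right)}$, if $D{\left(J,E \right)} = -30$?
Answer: $-39105$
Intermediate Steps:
$-39075 + D{\left(-198,-31 - -12 \right)} = -39075 - 30 = -39105$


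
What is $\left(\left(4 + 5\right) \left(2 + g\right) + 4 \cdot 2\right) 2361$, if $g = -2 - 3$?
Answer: $-44859$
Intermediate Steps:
$g = -5$ ($g = -2 - 3 = -5$)
$\left(\left(4 + 5\right) \left(2 + g\right) + 4 \cdot 2\right) 2361 = \left(\left(4 + 5\right) \left(2 - 5\right) + 4 \cdot 2\right) 2361 = \left(9 \left(-3\right) + 8\right) 2361 = \left(-27 + 8\right) 2361 = \left(-19\right) 2361 = -44859$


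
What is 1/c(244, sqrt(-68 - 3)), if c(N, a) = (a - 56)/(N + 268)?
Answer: -28672/3207 - 512*I*sqrt(71)/3207 ≈ -8.9404 - 1.3452*I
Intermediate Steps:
c(N, a) = (-56 + a)/(268 + N)
1/c(244, sqrt(-68 - 3)) = 1/((-56 + sqrt(-68 - 3))/(268 + 244)) = 1/((-56 + sqrt(-71))/512) = 1/((-56 + I*sqrt(71))/512) = 1/(-7/64 + I*sqrt(71)/512)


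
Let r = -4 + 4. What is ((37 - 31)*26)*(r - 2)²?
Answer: 624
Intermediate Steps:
r = 0
((37 - 31)*26)*(r - 2)² = ((37 - 31)*26)*(0 - 2)² = (6*26)*(-2)² = 156*4 = 624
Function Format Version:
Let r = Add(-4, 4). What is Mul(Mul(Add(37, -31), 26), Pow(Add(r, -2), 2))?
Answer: 624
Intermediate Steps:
r = 0
Mul(Mul(Add(37, -31), 26), Pow(Add(r, -2), 2)) = Mul(Mul(Add(37, -31), 26), Pow(Add(0, -2), 2)) = Mul(Mul(6, 26), Pow(-2, 2)) = Mul(156, 4) = 624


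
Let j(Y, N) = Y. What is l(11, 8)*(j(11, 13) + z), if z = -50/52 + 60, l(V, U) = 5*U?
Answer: 36420/13 ≈ 2801.5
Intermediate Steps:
z = 1535/26 (z = -50*1/52 + 60 = -25/26 + 60 = 1535/26 ≈ 59.038)
l(11, 8)*(j(11, 13) + z) = (5*8)*(11 + 1535/26) = 40*(1821/26) = 36420/13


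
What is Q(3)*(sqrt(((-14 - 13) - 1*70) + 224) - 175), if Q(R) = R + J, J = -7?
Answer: 700 - 4*sqrt(127) ≈ 654.92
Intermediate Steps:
Q(R) = -7 + R (Q(R) = R - 7 = -7 + R)
Q(3)*(sqrt(((-14 - 13) - 1*70) + 224) - 175) = (-7 + 3)*(sqrt(((-14 - 13) - 1*70) + 224) - 175) = -4*(sqrt((-27 - 70) + 224) - 175) = -4*(sqrt(-97 + 224) - 175) = -4*(sqrt(127) - 175) = -4*(-175 + sqrt(127)) = 700 - 4*sqrt(127)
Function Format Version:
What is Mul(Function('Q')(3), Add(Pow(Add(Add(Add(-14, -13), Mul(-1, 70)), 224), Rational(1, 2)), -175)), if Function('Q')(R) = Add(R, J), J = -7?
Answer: Add(700, Mul(-4, Pow(127, Rational(1, 2)))) ≈ 654.92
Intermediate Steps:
Function('Q')(R) = Add(-7, R) (Function('Q')(R) = Add(R, -7) = Add(-7, R))
Mul(Function('Q')(3), Add(Pow(Add(Add(Add(-14, -13), Mul(-1, 70)), 224), Rational(1, 2)), -175)) = Mul(Add(-7, 3), Add(Pow(Add(Add(Add(-14, -13), Mul(-1, 70)), 224), Rational(1, 2)), -175)) = Mul(-4, Add(Pow(Add(Add(-27, -70), 224), Rational(1, 2)), -175)) = Mul(-4, Add(Pow(Add(-97, 224), Rational(1, 2)), -175)) = Mul(-4, Add(Pow(127, Rational(1, 2)), -175)) = Mul(-4, Add(-175, Pow(127, Rational(1, 2)))) = Add(700, Mul(-4, Pow(127, Rational(1, 2))))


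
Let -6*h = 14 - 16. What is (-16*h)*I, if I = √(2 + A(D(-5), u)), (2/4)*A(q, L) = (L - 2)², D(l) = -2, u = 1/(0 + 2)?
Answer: -8*√26/3 ≈ -13.597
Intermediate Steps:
u = ½ (u = 1/2 = ½ ≈ 0.50000)
A(q, L) = 2*(-2 + L)² (A(q, L) = 2*(L - 2)² = 2*(-2 + L)²)
I = √26/2 (I = √(2 + 2*(-2 + ½)²) = √(2 + 2*(-3/2)²) = √(2 + 2*(9/4)) = √(2 + 9/2) = √(13/2) = √26/2 ≈ 2.5495)
h = ⅓ (h = -(14 - 16)/6 = -⅙*(-2) = ⅓ ≈ 0.33333)
(-16*h)*I = (-16*⅓)*(√26/2) = -8*√26/3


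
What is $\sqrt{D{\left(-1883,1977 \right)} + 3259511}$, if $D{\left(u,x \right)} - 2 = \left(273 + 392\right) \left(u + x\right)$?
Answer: $\sqrt{3322023} \approx 1822.6$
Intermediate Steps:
$D{\left(u,x \right)} = 2 + 665 u + 665 x$ ($D{\left(u,x \right)} = 2 + \left(273 + 392\right) \left(u + x\right) = 2 + 665 \left(u + x\right) = 2 + \left(665 u + 665 x\right) = 2 + 665 u + 665 x$)
$\sqrt{D{\left(-1883,1977 \right)} + 3259511} = \sqrt{\left(2 + 665 \left(-1883\right) + 665 \cdot 1977\right) + 3259511} = \sqrt{\left(2 - 1252195 + 1314705\right) + 3259511} = \sqrt{62512 + 3259511} = \sqrt{3322023}$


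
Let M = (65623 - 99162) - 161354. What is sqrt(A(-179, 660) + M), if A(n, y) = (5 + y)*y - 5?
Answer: sqrt(244002) ≈ 493.97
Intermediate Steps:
A(n, y) = -5 + y*(5 + y) (A(n, y) = y*(5 + y) - 5 = -5 + y*(5 + y))
M = -194893 (M = -33539 - 161354 = -194893)
sqrt(A(-179, 660) + M) = sqrt((-5 + 660**2 + 5*660) - 194893) = sqrt((-5 + 435600 + 3300) - 194893) = sqrt(438895 - 194893) = sqrt(244002)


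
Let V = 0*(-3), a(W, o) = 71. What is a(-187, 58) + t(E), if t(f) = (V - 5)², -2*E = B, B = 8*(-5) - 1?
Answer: 96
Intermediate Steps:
B = -41 (B = -40 - 1 = -41)
V = 0
E = 41/2 (E = -½*(-41) = 41/2 ≈ 20.500)
t(f) = 25 (t(f) = (0 - 5)² = (-5)² = 25)
a(-187, 58) + t(E) = 71 + 25 = 96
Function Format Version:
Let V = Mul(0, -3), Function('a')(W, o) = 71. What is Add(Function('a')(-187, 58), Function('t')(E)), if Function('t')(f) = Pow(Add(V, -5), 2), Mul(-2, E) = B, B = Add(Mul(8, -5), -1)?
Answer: 96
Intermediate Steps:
B = -41 (B = Add(-40, -1) = -41)
V = 0
E = Rational(41, 2) (E = Mul(Rational(-1, 2), -41) = Rational(41, 2) ≈ 20.500)
Function('t')(f) = 25 (Function('t')(f) = Pow(Add(0, -5), 2) = Pow(-5, 2) = 25)
Add(Function('a')(-187, 58), Function('t')(E)) = Add(71, 25) = 96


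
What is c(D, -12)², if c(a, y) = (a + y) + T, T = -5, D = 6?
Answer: 121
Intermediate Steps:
c(a, y) = -5 + a + y (c(a, y) = (a + y) - 5 = -5 + a + y)
c(D, -12)² = (-5 + 6 - 12)² = (-11)² = 121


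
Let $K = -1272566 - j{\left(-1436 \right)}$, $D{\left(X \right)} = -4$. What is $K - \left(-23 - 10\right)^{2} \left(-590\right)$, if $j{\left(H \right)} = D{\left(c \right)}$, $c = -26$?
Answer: $-630052$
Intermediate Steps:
$j{\left(H \right)} = -4$
$K = -1272562$ ($K = -1272566 - -4 = -1272566 + 4 = -1272562$)
$K - \left(-23 - 10\right)^{2} \left(-590\right) = -1272562 - \left(-23 - 10\right)^{2} \left(-590\right) = -1272562 - \left(-33\right)^{2} \left(-590\right) = -1272562 - 1089 \left(-590\right) = -1272562 - -642510 = -1272562 + 642510 = -630052$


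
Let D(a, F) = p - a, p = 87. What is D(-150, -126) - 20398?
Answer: -20161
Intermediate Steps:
D(a, F) = 87 - a
D(-150, -126) - 20398 = (87 - 1*(-150)) - 20398 = (87 + 150) - 20398 = 237 - 20398 = -20161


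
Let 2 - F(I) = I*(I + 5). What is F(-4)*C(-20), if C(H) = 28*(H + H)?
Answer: -6720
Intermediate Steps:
F(I) = 2 - I*(5 + I) (F(I) = 2 - I*(I + 5) = 2 - I*(5 + I))
C(H) = 56*H (C(H) = 28*(2*H) = 56*H)
F(-4)*C(-20) = (2 - 1*(-4)**2 - 5*(-4))*(56*(-20)) = (2 - 1*16 + 20)*(-1120) = (2 - 16 + 20)*(-1120) = 6*(-1120) = -6720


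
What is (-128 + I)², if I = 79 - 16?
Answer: 4225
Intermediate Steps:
I = 63
(-128 + I)² = (-128 + 63)² = (-65)² = 4225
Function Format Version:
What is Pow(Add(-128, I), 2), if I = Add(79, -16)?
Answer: 4225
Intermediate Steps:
I = 63
Pow(Add(-128, I), 2) = Pow(Add(-128, 63), 2) = Pow(-65, 2) = 4225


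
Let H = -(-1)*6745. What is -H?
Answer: -6745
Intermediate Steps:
H = 6745 (H = -1*(-6745) = 6745)
-H = -1*6745 = -6745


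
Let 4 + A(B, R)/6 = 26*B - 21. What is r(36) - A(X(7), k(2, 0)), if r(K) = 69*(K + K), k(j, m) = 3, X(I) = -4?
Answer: 5742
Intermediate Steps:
r(K) = 138*K (r(K) = 69*(2*K) = 138*K)
A(B, R) = -150 + 156*B (A(B, R) = -24 + 6*(26*B - 21) = -24 + 6*(-21 + 26*B) = -24 + (-126 + 156*B) = -150 + 156*B)
r(36) - A(X(7), k(2, 0)) = 138*36 - (-150 + 156*(-4)) = 4968 - (-150 - 624) = 4968 - 1*(-774) = 4968 + 774 = 5742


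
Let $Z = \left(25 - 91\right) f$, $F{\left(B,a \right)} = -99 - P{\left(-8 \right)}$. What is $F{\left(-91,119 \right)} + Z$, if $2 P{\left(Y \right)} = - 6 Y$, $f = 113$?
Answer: $-7581$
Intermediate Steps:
$P{\left(Y \right)} = - 3 Y$ ($P{\left(Y \right)} = \frac{\left(-6\right) Y}{2} = - 3 Y$)
$F{\left(B,a \right)} = -123$ ($F{\left(B,a \right)} = -99 - \left(-3\right) \left(-8\right) = -99 - 24 = -123$)
$Z = -7458$ ($Z = \left(25 - 91\right) 113 = \left(-66\right) 113 = -7458$)
$F{\left(-91,119 \right)} + Z = -123 - 7458 = -7581$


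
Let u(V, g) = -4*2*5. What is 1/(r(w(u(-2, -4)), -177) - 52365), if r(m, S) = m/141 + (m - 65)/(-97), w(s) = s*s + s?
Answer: -4559/238751860 ≈ -1.9095e-5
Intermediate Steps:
u(V, g) = -40 (u(V, g) = -8*5 = -40)
w(s) = s + s**2 (w(s) = s**2 + s = s + s**2)
r(m, S) = 65/97 - 44*m/13677 (r(m, S) = m*(1/141) + (-65 + m)*(-1/97) = m/141 + (65/97 - m/97) = 65/97 - 44*m/13677)
1/(r(w(u(-2, -4)), -177) - 52365) = 1/((65/97 - (-1760)*(1 - 40)/13677) - 52365) = 1/((65/97 - (-1760)*(-39)/13677) - 52365) = 1/((65/97 - 44/13677*1560) - 52365) = 1/((65/97 - 22880/4559) - 52365) = 1/(-19825/4559 - 52365) = 1/(-238751860/4559) = -4559/238751860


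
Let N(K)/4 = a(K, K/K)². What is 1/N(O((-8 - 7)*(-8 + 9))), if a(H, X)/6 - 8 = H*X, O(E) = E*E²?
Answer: 1/1632483216 ≈ 6.1256e-10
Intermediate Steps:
O(E) = E³
a(H, X) = 48 + 6*H*X (a(H, X) = 48 + 6*(H*X) = 48 + 6*H*X)
N(K) = 4*(48 + 6*K)² (N(K) = 4*(48 + 6*K*(K/K))² = 4*(48 + 6*K*1)² = 4*(48 + 6*K)²)
1/N(O((-8 - 7)*(-8 + 9))) = 1/(144*(8 + ((-8 - 7)*(-8 + 9))³)²) = 1/(144*(8 + (-15*1)³)²) = 1/(144*(8 + (-15)³)²) = 1/(144*(8 - 3375)²) = 1/(144*(-3367)²) = 1/(144*11336689) = 1/1632483216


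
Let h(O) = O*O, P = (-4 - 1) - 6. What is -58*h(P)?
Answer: -7018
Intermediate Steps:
P = -11 (P = -5 - 6 = -11)
h(O) = O²
-58*h(P) = -58*(-11)² = -58*121 = -7018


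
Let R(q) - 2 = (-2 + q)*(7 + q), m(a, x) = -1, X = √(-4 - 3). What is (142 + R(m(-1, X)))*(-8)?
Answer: -1008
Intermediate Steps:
X = I*√7 (X = √(-7) = I*√7 ≈ 2.6458*I)
R(q) = 2 + (-2 + q)*(7 + q)
(142 + R(m(-1, X)))*(-8) = (142 + (-12 + (-1)² + 5*(-1)))*(-8) = (142 + (-12 + 1 - 5))*(-8) = (142 - 16)*(-8) = 126*(-8) = -1008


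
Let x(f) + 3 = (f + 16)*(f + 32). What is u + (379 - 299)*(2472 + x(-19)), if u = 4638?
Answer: 199038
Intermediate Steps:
x(f) = -3 + (16 + f)*(32 + f) (x(f) = -3 + (f + 16)*(f + 32) = -3 + (16 + f)*(32 + f))
u + (379 - 299)*(2472 + x(-19)) = 4638 + (379 - 299)*(2472 + (509 + (-19)² + 48*(-19))) = 4638 + 80*(2472 + (509 + 361 - 912)) = 4638 + 80*(2472 - 42) = 4638 + 80*2430 = 4638 + 194400 = 199038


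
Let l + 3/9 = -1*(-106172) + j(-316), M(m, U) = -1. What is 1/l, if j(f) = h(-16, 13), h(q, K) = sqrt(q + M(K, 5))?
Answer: 955545/101451805378 - 9*I*sqrt(17)/101451805378 ≈ 9.4187e-6 - 3.6577e-10*I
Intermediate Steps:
h(q, K) = sqrt(-1 + q) (h(q, K) = sqrt(q - 1) = sqrt(-1 + q))
j(f) = I*sqrt(17) (j(f) = sqrt(-1 - 16) = sqrt(-17) = I*sqrt(17))
l = 318515/3 + I*sqrt(17) (l = -1/3 + (-1*(-106172) + I*sqrt(17)) = -1/3 + (106172 + I*sqrt(17)) = 318515/3 + I*sqrt(17) ≈ 1.0617e+5 + 4.1231*I)
1/l = 1/(318515/3 + I*sqrt(17))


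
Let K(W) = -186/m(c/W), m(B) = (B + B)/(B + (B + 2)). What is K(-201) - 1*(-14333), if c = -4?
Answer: 9601/2 ≈ 4800.5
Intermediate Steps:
m(B) = 2*B/(2 + 2*B) (m(B) = (2*B)/(B + (2 + B)) = (2*B)/(2 + 2*B) = 2*B/(2 + 2*B))
K(W) = 93*W*(1 - 4/W)/2 (K(W) = -186*(-W*(1 - 4/W)/4) = -(-93)*W*(1 - 4/W)/2 = 93*W*(1 - 4/W)/2)
K(-201) - 1*(-14333) = (-186 + (93/2)*(-201)) - 1*(-14333) = (-186 - 18693/2) + 14333 = -19065/2 + 14333 = 9601/2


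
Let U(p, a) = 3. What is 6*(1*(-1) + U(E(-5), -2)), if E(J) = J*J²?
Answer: 12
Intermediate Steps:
E(J) = J³
6*(1*(-1) + U(E(-5), -2)) = 6*(1*(-1) + 3) = 6*(-1 + 3) = 6*2 = 12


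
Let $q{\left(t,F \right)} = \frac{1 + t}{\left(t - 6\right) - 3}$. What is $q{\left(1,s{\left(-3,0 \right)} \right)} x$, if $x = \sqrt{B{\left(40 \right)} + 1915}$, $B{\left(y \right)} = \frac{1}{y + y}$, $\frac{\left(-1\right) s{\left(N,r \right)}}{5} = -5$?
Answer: $- \frac{\sqrt{766005}}{80} \approx -10.94$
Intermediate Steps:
$s{\left(N,r \right)} = 25$ ($s{\left(N,r \right)} = \left(-5\right) \left(-5\right) = 25$)
$B{\left(y \right)} = \frac{1}{2 y}$
$q{\left(t,F \right)} = \frac{1 + t}{-9 + t}$ ($q{\left(t,F \right)} = \frac{1 + t}{\left(t - 6\right) - 3} = \frac{1 + t}{\left(-6 + t\right) - 3} = \frac{1 + t}{-9 + t}$)
$x = \frac{\sqrt{766005}}{20}$ ($x = \sqrt{\frac{1}{2 \cdot 40} + 1915} = \sqrt{\frac{1}{2} \cdot \frac{1}{40} + 1915} = \sqrt{\frac{1}{80} + 1915} = \sqrt{\frac{153201}{80}} = \frac{\sqrt{766005}}{20} \approx 43.761$)
$q{\left(1,s{\left(-3,0 \right)} \right)} x = \frac{1 + 1}{-9 + 1} \frac{\sqrt{766005}}{20} = \frac{1}{-8} \cdot 2 \frac{\sqrt{766005}}{20} = \left(- \frac{1}{8}\right) 2 \frac{\sqrt{766005}}{20} = - \frac{\frac{1}{20} \sqrt{766005}}{4} = - \frac{\sqrt{766005}}{80}$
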